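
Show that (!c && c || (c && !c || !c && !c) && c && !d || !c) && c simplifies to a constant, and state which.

(!c && c || (c && !c || !c && !c) && c && !d || !c) && c
= (!c && c || !c && c && !d || !c) && c   [distribution]
= (!c && c || !c) && c   [absorption]
= !c && c   [complement / identity]
= false   [complement]

false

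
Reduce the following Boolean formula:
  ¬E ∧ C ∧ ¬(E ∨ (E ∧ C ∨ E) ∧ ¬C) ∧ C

¬E ∧ C

¬E ∧ C ∧ ¬(E ∨ (E ∧ C ∨ E) ∧ ¬C) ∧ C
= ¬E ∧ C ∧ ¬(E ∨ E ∧ ¬C) ∧ C   [absorption]
= ¬E ∧ C ∧ ¬E ∧ C   [absorption]
= ¬E ∧ C   [idempotence]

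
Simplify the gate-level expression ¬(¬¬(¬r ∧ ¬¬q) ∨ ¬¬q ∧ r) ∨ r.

¬(¬¬(¬r ∧ ¬¬q) ∨ ¬¬q ∧ r) ∨ r
= ¬(¬r ∧ ¬¬q ∨ ¬¬q ∧ r) ∨ r
= ¬¬¬q ∨ r
= ¬q ∨ r

¬q ∨ r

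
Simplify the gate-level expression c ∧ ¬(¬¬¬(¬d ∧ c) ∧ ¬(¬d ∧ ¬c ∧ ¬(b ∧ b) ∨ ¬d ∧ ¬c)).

c ∧ ¬d

c ∧ ¬(¬¬¬(¬d ∧ c) ∧ ¬(¬d ∧ ¬c ∧ ¬(b ∧ b) ∨ ¬d ∧ ¬c))
= c ∧ ¬(¬¬¬(¬d ∧ c) ∧ ¬(¬d ∧ ¬c ∧ ¬b ∨ ¬d ∧ ¬c))   — idempotence
= c ∧ ¬(¬(¬d ∧ c) ∧ ¬(¬d ∧ ¬c ∧ ¬b ∨ ¬d ∧ ¬c))   — double negation
= c ∧ ¬(¬(¬d ∧ c) ∧ ¬(¬d ∧ ¬c))   — absorption
= c ∧ (¬d ∧ c ∨ ¬d ∧ ¬c)   — De Morgan
= c ∧ ¬d   — distribution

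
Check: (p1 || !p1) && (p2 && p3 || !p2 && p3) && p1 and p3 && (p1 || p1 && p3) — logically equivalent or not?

E1: (p1 || !p1) && (p2 && p3 || !p2 && p3) && p1
    = (p1 || !p1) && p3 && p1
    = p3 && p1
E2: p3 && (p1 || p1 && p3)
    = p3 && p1
Both reduce to p3 && p1, so they are equivalent.

Yes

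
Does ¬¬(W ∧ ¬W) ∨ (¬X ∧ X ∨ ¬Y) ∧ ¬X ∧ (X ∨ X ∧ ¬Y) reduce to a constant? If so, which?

¬¬(W ∧ ¬W) ∨ (¬X ∧ X ∨ ¬Y) ∧ ¬X ∧ (X ∨ X ∧ ¬Y)
= W ∧ ¬W ∨ (¬X ∧ X ∨ ¬Y) ∧ ¬X ∧ (X ∨ X ∧ ¬Y)
= W ∧ ¬W ∨ (¬X ∧ X ∨ ¬Y) ∧ ¬X ∧ X
= W ∧ ¬W ∨ ¬X ∧ X
= ¬X ∧ X
= False

yes, False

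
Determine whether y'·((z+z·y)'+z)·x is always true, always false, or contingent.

y'·((z+z·y)'+z)·x
= y'·(z'+z)·x   [absorption]
= y'·x   [complement / identity]
This depends on x, y, so it is not a constant.

contingent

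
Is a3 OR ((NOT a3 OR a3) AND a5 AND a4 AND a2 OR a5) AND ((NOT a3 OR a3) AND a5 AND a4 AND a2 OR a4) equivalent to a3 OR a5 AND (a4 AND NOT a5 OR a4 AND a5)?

E1: a3 OR ((NOT a3 OR a3) AND a5 AND a4 AND a2 OR a5) AND ((NOT a3 OR a3) AND a5 AND a4 AND a2 OR a4)
    = a3 OR (NOT a3 OR a3) AND a5 AND a4 AND a2 OR a5 AND a4   [distribution]
    = a3 OR a5 AND a4 AND a2 OR a5 AND a4   [complement / identity]
    = a3 OR a5 AND a4   [absorption]
E2: a3 OR a5 AND (a4 AND NOT a5 OR a4 AND a5)
    = a3 OR a5 AND a4   [distribution]
Both reduce to a3 OR a5 AND a4, so they are equivalent.

Yes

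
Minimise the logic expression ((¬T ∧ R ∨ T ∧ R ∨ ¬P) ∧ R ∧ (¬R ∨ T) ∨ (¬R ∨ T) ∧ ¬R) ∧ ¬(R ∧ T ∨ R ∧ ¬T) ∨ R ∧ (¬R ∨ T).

¬R ∨ T

((¬T ∧ R ∨ T ∧ R ∨ ¬P) ∧ R ∧ (¬R ∨ T) ∨ (¬R ∨ T) ∧ ¬R) ∧ ¬(R ∧ T ∨ R ∧ ¬T) ∨ R ∧ (¬R ∨ T)
= ((R ∨ ¬P) ∧ R ∧ (¬R ∨ T) ∨ (¬R ∨ T) ∧ ¬R) ∧ ¬(R ∧ T ∨ R ∧ ¬T) ∨ R ∧ (¬R ∨ T)   [distribution]
= ((R ∨ ¬P) ∧ R ∧ (¬R ∨ T) ∨ (¬R ∨ T) ∧ ¬R) ∧ ¬R ∨ R ∧ (¬R ∨ T)   [distribution]
= (R ∧ (¬R ∨ T) ∨ (¬R ∨ T) ∧ ¬R) ∧ ¬R ∨ R ∧ (¬R ∨ T)   [absorption]
= (¬R ∨ T) ∧ ¬R ∨ R ∧ (¬R ∨ T)   [distribution]
= ¬R ∨ T   [distribution]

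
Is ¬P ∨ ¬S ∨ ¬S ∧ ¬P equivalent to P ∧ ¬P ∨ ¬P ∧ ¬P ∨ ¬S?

Yes

E1: ¬P ∨ ¬S ∨ ¬S ∧ ¬P
    = ¬P ∨ ¬S   [absorption]
E2: P ∧ ¬P ∨ ¬P ∧ ¬P ∨ ¬S
    = ¬P ∨ ¬S   [distribution]
Both reduce to ¬P ∨ ¬S, so they are equivalent.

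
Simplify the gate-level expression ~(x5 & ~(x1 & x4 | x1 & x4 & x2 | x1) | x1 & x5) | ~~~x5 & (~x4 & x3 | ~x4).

~x5

~(x5 & ~(x1 & x4 | x1 & x4 & x2 | x1) | x1 & x5) | ~~~x5 & (~x4 & x3 | ~x4)
= ~(x5 & ~(x1 & x4 | x1) | x1 & x5) | ~~~x5 & (~x4 & x3 | ~x4)   — absorption
= ~(x5 & ~(x1 & x4 | x1) | x1 & x5) | ~~~x5 & ~x4   — absorption
= ~(x5 & ~x1 | x1 & x5) | ~~~x5 & ~x4   — absorption
= ~x5 | ~~~x5 & ~x4   — distribution
= ~x5 | ~x5 & ~x4   — double negation
= ~x5   — absorption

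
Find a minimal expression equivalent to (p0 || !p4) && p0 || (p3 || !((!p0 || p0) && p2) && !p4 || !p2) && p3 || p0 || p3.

p0 || p3

(p0 || !p4) && p0 || (p3 || !((!p0 || p0) && p2) && !p4 || !p2) && p3 || p0 || p3
= (p0 || !p4) && p0 || (p3 || !p2 && !p4 || !p2) && p3 || p0 || p3   — complement / identity
= (p0 || !p4) && p0 || (p3 || !p2) && p3 || p0 || p3   — absorption
= p0 || (p3 || !p2) && p3 || p0 || p3   — absorption
= p0 || p3 || p0 || p3   — absorption
= p0 || p3   — idempotence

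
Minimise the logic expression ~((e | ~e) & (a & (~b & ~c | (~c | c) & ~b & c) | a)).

~((e | ~e) & (a & (~b & ~c | (~c | c) & ~b & c) | a))
= ~((e | ~e) & (a & (~b & ~c | ~b & c) | a))
= ~((e | ~e) & (a & ~b | a))
= ~((e | ~e) & a)
= ~a

~a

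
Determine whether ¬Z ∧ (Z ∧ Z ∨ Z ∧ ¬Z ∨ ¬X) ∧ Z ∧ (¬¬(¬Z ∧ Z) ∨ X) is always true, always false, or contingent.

always false

¬Z ∧ (Z ∧ Z ∨ Z ∧ ¬Z ∨ ¬X) ∧ Z ∧ (¬¬(¬Z ∧ Z) ∨ X)
= ¬Z ∧ (Z ∨ ¬X) ∧ Z ∧ (¬¬(¬Z ∧ Z) ∨ X)   [distribution]
= ¬Z ∧ (Z ∨ ¬X) ∧ Z ∧ (¬Z ∧ Z ∨ X)   [double negation]
= ¬Z ∧ Z ∧ (¬Z ∧ Z ∨ X)   [absorption]
= ¬Z ∧ Z   [absorption]
= False   [complement]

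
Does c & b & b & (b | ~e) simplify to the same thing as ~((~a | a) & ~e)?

No

E1: c & b & b & (b | ~e)
    = c & b & b   (absorption)
    = c & b   (idempotence)
E2: ~((~a | a) & ~e)
    = ~~e   (complement / identity)
    = e   (double negation)
These differ: at a=0, b=0, c=0, e=1, E1 = 0 but E2 = 1.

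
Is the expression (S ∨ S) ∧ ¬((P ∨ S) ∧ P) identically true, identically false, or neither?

neither

(S ∨ S) ∧ ¬((P ∨ S) ∧ P)
= (S ∨ S) ∧ ¬P   [absorption]
= S ∧ ¬P   [idempotence]
This depends on P, S, so it is not a constant.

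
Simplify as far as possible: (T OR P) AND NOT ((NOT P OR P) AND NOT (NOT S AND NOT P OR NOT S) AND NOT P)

(T OR P) AND NOT ((NOT P OR P) AND NOT (NOT S AND NOT P OR NOT S) AND NOT P)
= (T OR P) AND NOT (NOT (NOT S AND NOT P OR NOT S) AND NOT P)   (complement / identity)
= (T OR P) AND (NOT S AND NOT P OR NOT S OR P)   (De Morgan)
= P OR T AND (NOT S AND NOT P OR NOT S)   (distribution)
= P OR T AND NOT S   (absorption)

P OR T AND NOT S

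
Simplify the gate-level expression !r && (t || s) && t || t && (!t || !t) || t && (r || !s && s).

!r && (t || s) && t || t && (!t || !t) || t && (r || !s && s)
= !r && (t || s) && t || t && !t || t && (r || !s && s)   — idempotence
= !r && (t || s) && t || t && (r || !s && s)   — complement / identity
= !r && t || t && (r || !s && s)   — absorption
= !r && t || t && r   — complement / identity
= t   — distribution

t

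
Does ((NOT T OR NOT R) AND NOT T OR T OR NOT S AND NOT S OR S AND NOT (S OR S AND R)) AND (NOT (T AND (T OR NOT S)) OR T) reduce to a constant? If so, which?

yes, True

((NOT T OR NOT R) AND NOT T OR T OR NOT S AND NOT S OR S AND NOT (S OR S AND R)) AND (NOT (T AND (T OR NOT S)) OR T)
= ((NOT T OR NOT R) AND NOT T OR T OR NOT S AND NOT S OR S AND NOT S) AND (NOT (T AND (T OR NOT S)) OR T)   [absorption]
= (NOT T OR T OR NOT S AND NOT S OR S AND NOT S) AND (NOT (T AND (T OR NOT S)) OR T)   [absorption]
= (NOT T OR T OR NOT S) AND (NOT (T AND (T OR NOT S)) OR T)   [distribution]
= (NOT T OR T OR NOT S) AND (NOT T OR T)   [absorption]
= NOT T OR T   [absorption]
= TRUE   [complement]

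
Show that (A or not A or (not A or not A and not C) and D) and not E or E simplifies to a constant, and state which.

True

(A or not A or (not A or not A and not C) and D) and not E or E
= (A or not A or not A and D) and not E or E
= (A or not A) and not E or E
= not E or E
= True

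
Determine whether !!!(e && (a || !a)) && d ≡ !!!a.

E1: !!!(e && (a || !a)) && d
    = !!!e && d   (complement / identity)
    = !e && d   (double negation)
E2: !!!a
    = !a   (double negation)
These differ: at a=0, d=0, e=0, E1 = 0 but E2 = 1.

No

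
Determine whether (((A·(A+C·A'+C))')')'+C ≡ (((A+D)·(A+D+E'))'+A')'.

E1: (((A·(A+C·A'+C))')')'+C
    = (A·(A+C·A'+C))'+C   [double negation]
    = (A·(A+C))'+C   [absorption]
    = A'+C   [absorption]
E2: (((A+D)·(A+D+E'))'+A')'
    = ((A+D)'+A')'   [absorption]
    = (A+D)·A   [De Morgan]
    = A   [absorption]
These differ: at A=0, C=1, D=0, E=1, E1 = 1 but E2 = 0.

No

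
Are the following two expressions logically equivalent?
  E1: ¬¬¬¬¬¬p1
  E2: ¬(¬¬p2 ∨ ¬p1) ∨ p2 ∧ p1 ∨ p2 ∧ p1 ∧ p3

E1: ¬¬¬¬¬¬p1
    = ¬¬¬¬p1   — double negation
    = ¬¬p1   — double negation
    = p1   — double negation
E2: ¬(¬¬p2 ∨ ¬p1) ∨ p2 ∧ p1 ∨ p2 ∧ p1 ∧ p3
    = ¬(¬¬p2 ∨ ¬p1) ∨ p2 ∧ p1   — absorption
    = ¬p2 ∧ p1 ∨ p2 ∧ p1   — De Morgan
    = p1   — distribution
Both reduce to p1, so they are equivalent.

Yes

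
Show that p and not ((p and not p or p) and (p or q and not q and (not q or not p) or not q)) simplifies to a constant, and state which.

p and not ((p and not p or p) and (p or q and not q and (not q or not p) or not q))
= p and not (p and (p or q and not q and (not q or not p) or not q))   [complement / identity]
= p and not (p and (p or q and not q or not q))   [absorption]
= p and not (p and (p or not q))   [complement / identity]
= p and not p   [absorption]
= False   [complement]

False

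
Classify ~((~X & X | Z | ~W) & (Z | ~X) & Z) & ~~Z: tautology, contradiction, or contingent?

contradiction

~((~X & X | Z | ~W) & (Z | ~X) & Z) & ~~Z
= ~((~X & X | Z | ~W) & (Z | ~X) & Z) & Z   [double negation]
= ~((~X & X | Z | ~W) & Z) & Z   [absorption]
= ~((Z | ~W) & Z) & Z   [complement / identity]
= ~Z & Z   [absorption]
= 0   [complement]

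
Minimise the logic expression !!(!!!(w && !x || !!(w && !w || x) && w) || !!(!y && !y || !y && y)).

!!(!!!(w && !x || !!(w && !w || x) && w) || !!(!y && !y || !y && y))
= !!(!!!(w && !x || (w && !w || x) && w) || !!(!y && !y || !y && y))   — double negation
= !!(!!!(w && !x || x && w) || !!(!y && !y || !y && y))   — complement / identity
= !!(!!!(w && !x || x && w) || !!!y)   — distribution
= !!(!!!w || !!!y)   — distribution
= !(!!w && !!y)   — De Morgan
= !w || !y   — De Morgan

!w || !y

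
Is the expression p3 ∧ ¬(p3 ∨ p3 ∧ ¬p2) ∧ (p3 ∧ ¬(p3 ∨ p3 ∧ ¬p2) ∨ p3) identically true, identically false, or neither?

p3 ∧ ¬(p3 ∨ p3 ∧ ¬p2) ∧ (p3 ∧ ¬(p3 ∨ p3 ∧ ¬p2) ∨ p3)
= p3 ∧ ¬(p3 ∨ p3 ∧ ¬p2)   (absorption)
= p3 ∧ ¬p3   (absorption)
= False   (complement)

identically false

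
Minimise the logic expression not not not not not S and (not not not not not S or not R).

not S

not not not not not S and (not not not not not S or not R)
= not not not not not S   [absorption]
= not not not S   [double negation]
= not S   [double negation]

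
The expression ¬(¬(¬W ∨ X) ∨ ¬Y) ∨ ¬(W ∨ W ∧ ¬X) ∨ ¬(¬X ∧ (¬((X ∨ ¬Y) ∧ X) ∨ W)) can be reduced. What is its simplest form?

¬(¬(¬W ∨ X) ∨ ¬Y) ∨ ¬(W ∨ W ∧ ¬X) ∨ ¬(¬X ∧ (¬((X ∨ ¬Y) ∧ X) ∨ W))
= ¬(¬(¬W ∨ X) ∨ ¬Y) ∨ ¬(W ∨ W ∧ ¬X) ∨ ¬(¬X ∧ (¬X ∨ W))
= (¬W ∨ X) ∧ Y ∨ ¬(W ∨ W ∧ ¬X) ∨ ¬(¬X ∧ (¬X ∨ W))
= (¬W ∨ X) ∧ Y ∨ ¬W ∨ ¬(¬X ∧ (¬X ∨ W))
= (¬W ∨ X) ∧ Y ∨ ¬W ∨ ¬¬X
= (¬W ∨ X) ∧ Y ∨ ¬W ∨ X
= ¬W ∨ X

¬W ∨ X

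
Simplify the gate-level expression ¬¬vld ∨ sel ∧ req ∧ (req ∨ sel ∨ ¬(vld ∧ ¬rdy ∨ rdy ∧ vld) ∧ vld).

¬¬vld ∨ sel ∧ req ∧ (req ∨ sel ∨ ¬(vld ∧ ¬rdy ∨ rdy ∧ vld) ∧ vld)
= ¬¬vld ∨ sel ∧ req ∧ (req ∨ sel ∨ ¬vld ∧ vld)   [distribution]
= ¬¬vld ∨ sel ∧ req ∧ (req ∨ sel)   [complement / identity]
= vld ∨ sel ∧ req ∧ (req ∨ sel)   [double negation]
= vld ∨ sel ∧ req   [absorption]

vld ∨ sel ∧ req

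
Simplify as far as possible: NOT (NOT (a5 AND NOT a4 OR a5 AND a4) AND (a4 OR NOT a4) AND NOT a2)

a5 OR a2

NOT (NOT (a5 AND NOT a4 OR a5 AND a4) AND (a4 OR NOT a4) AND NOT a2)
= NOT (NOT (a5 AND NOT a4 OR a5 AND a4) AND NOT a2)   [complement / identity]
= a5 AND NOT a4 OR a5 AND a4 OR a2   [De Morgan]
= a5 OR a2   [distribution]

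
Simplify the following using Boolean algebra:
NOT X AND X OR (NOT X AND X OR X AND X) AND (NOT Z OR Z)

X

NOT X AND X OR (NOT X AND X OR X AND X) AND (NOT Z OR Z)
= NOT X AND X OR NOT X AND X OR X AND X   — complement / identity
= NOT X AND X OR X AND X   — complement / identity
= X   — distribution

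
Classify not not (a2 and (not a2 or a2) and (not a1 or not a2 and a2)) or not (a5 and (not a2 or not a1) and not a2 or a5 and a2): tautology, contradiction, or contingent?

not not (a2 and (not a2 or a2) and (not a1 or not a2 and a2)) or not (a5 and (not a2 or not a1) and not a2 or a5 and a2)
= not not (a2 and (not a2 or a2) and (not a1 or not a2 and a2)) or not (a5 and not a2 or a5 and a2)   [absorption]
= a2 and (not a2 or a2) and (not a1 or not a2 and a2) or not (a5 and not a2 or a5 and a2)   [double negation]
= a2 and (not a2 or a2) and (not a1 or not a2 and a2) or not a5   [distribution]
= a2 and (not a2 or a2) and not a1 or not a5   [complement / identity]
= a2 and not a1 or not a5   [complement / identity]
This depends on a1, a2, a5, so it is not a constant.

contingent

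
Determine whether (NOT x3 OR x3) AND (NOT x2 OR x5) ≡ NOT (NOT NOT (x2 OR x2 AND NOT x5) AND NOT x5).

Yes

E1: (NOT x3 OR x3) AND (NOT x2 OR x5)
    = NOT x2 OR x5   (complement / identity)
E2: NOT (NOT NOT (x2 OR x2 AND NOT x5) AND NOT x5)
    = NOT (x2 OR x2 AND NOT x5) OR x5   (De Morgan)
    = NOT x2 OR x5   (absorption)
Both reduce to NOT x2 OR x5, so they are equivalent.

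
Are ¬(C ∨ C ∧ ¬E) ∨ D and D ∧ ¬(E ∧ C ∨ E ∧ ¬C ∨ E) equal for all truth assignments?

No

E1: ¬(C ∨ C ∧ ¬E) ∨ D
    = ¬C ∨ D   [absorption]
E2: D ∧ ¬(E ∧ C ∨ E ∧ ¬C ∨ E)
    = D ∧ ¬(E ∨ E)   [distribution]
    = D ∧ ¬E   [idempotence]
These differ: at C=0, D=0, E=1, E1 = 1 but E2 = 0.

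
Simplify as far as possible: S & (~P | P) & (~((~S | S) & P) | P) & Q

S & (~P | P) & (~((~S | S) & P) | P) & Q
= S & (~P | P) & (~P | P) & Q   — complement / identity
= S & (~P | P) & Q   — idempotence
= S & Q   — complement / identity

S & Q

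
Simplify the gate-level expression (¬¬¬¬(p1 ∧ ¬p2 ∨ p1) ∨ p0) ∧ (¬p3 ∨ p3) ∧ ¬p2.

(¬¬¬¬(p1 ∧ ¬p2 ∨ p1) ∨ p0) ∧ (¬p3 ∨ p3) ∧ ¬p2
= (¬¬(p1 ∧ ¬p2 ∨ p1) ∨ p0) ∧ (¬p3 ∨ p3) ∧ ¬p2   [double negation]
= (p1 ∧ ¬p2 ∨ p1 ∨ p0) ∧ (¬p3 ∨ p3) ∧ ¬p2   [double negation]
= (p1 ∨ p0) ∧ (¬p3 ∨ p3) ∧ ¬p2   [absorption]
= (p1 ∨ p0) ∧ ¬p2   [complement / identity]

(p1 ∨ p0) ∧ ¬p2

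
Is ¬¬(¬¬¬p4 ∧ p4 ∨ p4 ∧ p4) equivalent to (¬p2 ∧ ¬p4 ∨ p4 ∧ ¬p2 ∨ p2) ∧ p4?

E1: ¬¬(¬¬¬p4 ∧ p4 ∨ p4 ∧ p4)
    = ¬¬(¬p4 ∧ p4 ∨ p4 ∧ p4)   — double negation
    = ¬¬p4   — distribution
    = p4   — double negation
E2: (¬p2 ∧ ¬p4 ∨ p4 ∧ ¬p2 ∨ p2) ∧ p4
    = (¬p2 ∨ p2) ∧ p4   — distribution
    = p4   — complement / identity
Both reduce to p4, so they are equivalent.

Yes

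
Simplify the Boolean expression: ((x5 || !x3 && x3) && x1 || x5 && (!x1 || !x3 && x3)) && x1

x5 && x1

((x5 || !x3 && x3) && x1 || x5 && (!x1 || !x3 && x3)) && x1
= (x5 && x1 || x5 && (!x1 || !x3 && x3)) && x1   — complement / identity
= (x5 && x1 || x5 && !x1) && x1   — complement / identity
= x5 && x1   — distribution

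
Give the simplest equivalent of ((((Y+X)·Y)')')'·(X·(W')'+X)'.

((((Y+X)·Y)')')'·(X·(W')'+X)'
= ((((Y+X)·Y)')')'·(X·W+X)'   [double negation]
= ((Y')')'·(X·W+X)'   [absorption]
= ((Y')')'·X'   [absorption]
= Y'·X'   [double negation]

Y'·X'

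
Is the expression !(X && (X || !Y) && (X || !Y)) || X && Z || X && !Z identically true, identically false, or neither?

!(X && (X || !Y) && (X || !Y)) || X && Z || X && !Z
= !(X && (X || !Y) && (X || !Y)) || X   (distribution)
= !(X && (X || !Y)) || X   (idempotence)
= !X || X   (absorption)
= true   (complement)

identically true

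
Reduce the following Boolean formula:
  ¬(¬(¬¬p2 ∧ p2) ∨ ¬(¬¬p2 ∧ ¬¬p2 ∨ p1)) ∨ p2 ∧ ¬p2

¬(¬(¬¬p2 ∧ p2) ∨ ¬(¬¬p2 ∧ ¬¬p2 ∨ p1)) ∨ p2 ∧ ¬p2
= ¬(¬(¬¬p2 ∧ p2) ∨ ¬(¬¬p2 ∧ p2 ∨ p1)) ∨ p2 ∧ ¬p2   (double negation)
= ¬¬p2 ∧ p2 ∧ (¬¬p2 ∧ p2 ∨ p1) ∨ p2 ∧ ¬p2   (De Morgan)
= ¬¬p2 ∧ p2 ∨ p2 ∧ ¬p2   (absorption)
= p2 ∧ p2 ∨ p2 ∧ ¬p2   (double negation)
= p2   (distribution)

p2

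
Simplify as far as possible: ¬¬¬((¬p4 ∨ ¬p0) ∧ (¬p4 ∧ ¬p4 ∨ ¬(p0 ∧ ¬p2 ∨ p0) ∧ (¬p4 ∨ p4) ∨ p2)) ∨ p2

¬¬¬((¬p4 ∨ ¬p0) ∧ (¬p4 ∧ ¬p4 ∨ ¬(p0 ∧ ¬p2 ∨ p0) ∧ (¬p4 ∨ p4) ∨ p2)) ∨ p2
= ¬¬¬((¬p4 ∨ ¬p0) ∧ (¬p4 ∨ ¬(p0 ∧ ¬p2 ∨ p0) ∧ (¬p4 ∨ p4) ∨ p2)) ∨ p2   — idempotence
= ¬¬¬((¬p4 ∨ ¬p0) ∧ (¬p4 ∨ ¬p0 ∧ (¬p4 ∨ p4) ∨ p2)) ∨ p2   — absorption
= ¬¬¬((¬p4 ∨ ¬p0) ∧ (¬p4 ∨ ¬p0 ∨ p2)) ∨ p2   — complement / identity
= ¬¬¬(¬p4 ∨ ¬p0) ∨ p2   — absorption
= ¬¬(p4 ∧ p0) ∨ p2   — De Morgan
= p4 ∧ p0 ∨ p2   — double negation

p4 ∧ p0 ∨ p2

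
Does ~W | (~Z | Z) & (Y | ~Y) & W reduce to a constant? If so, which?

yes, True

~W | (~Z | Z) & (Y | ~Y) & W
= ~W | (Y | ~Y) & W   (complement / identity)
= ~W | W   (complement / identity)
= 1   (complement)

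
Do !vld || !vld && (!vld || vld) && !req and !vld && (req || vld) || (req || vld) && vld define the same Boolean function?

No

E1: !vld || !vld && (!vld || vld) && !req
    = !vld || !vld && !req   [complement / identity]
    = !vld   [absorption]
E2: !vld && (req || vld) || (req || vld) && vld
    = req || vld   [distribution]
These differ: at req=0, vld=1, E1 = 0 but E2 = 1.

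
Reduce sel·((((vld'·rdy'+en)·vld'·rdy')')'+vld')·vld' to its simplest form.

sel·vld'

sel·((((vld'·rdy'+en)·vld'·rdy')')'+vld')·vld'
= sel·((vld'·rdy'+en)·vld'·rdy'+vld')·vld'   [double negation]
= sel·(vld'·rdy'+vld')·vld'   [absorption]
= sel·vld'·vld'   [absorption]
= sel·vld'   [idempotence]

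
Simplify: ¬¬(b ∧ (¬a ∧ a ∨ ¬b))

¬¬(b ∧ (¬a ∧ a ∨ ¬b))
= ¬¬(b ∧ ¬b)
= b ∧ ¬b
= False

False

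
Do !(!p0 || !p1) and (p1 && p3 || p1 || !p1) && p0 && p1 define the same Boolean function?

E1: !(!p0 || !p1)
    = p0 && p1   — De Morgan
E2: (p1 && p3 || p1 || !p1) && p0 && p1
    = (p1 || !p1) && p0 && p1   — absorption
    = p0 && p1   — complement / identity
Both reduce to p0 && p1, so they are equivalent.

Yes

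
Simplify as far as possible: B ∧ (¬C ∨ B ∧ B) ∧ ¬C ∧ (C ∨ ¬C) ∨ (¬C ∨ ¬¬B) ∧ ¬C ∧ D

B ∧ (¬C ∨ B ∧ B) ∧ ¬C ∧ (C ∨ ¬C) ∨ (¬C ∨ ¬¬B) ∧ ¬C ∧ D
= B ∧ (¬C ∨ B ∧ B) ∧ ¬C ∧ (C ∨ ¬C) ∨ (¬C ∨ B) ∧ ¬C ∧ D   — double negation
= B ∧ (¬C ∨ B) ∧ ¬C ∧ (C ∨ ¬C) ∨ (¬C ∨ B) ∧ ¬C ∧ D   — idempotence
= B ∧ (¬C ∨ B) ∧ ¬C ∨ (¬C ∨ B) ∧ ¬C ∧ D   — complement / identity
= (B ∨ D) ∧ (¬C ∨ B) ∧ ¬C   — distribution
= (B ∨ D) ∧ ¬C   — absorption

(B ∨ D) ∧ ¬C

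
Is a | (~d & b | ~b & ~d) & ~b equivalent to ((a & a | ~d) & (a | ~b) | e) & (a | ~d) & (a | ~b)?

E1: a | (~d & b | ~b & ~d) & ~b
    = a | ~d & ~b   (distribution)
E2: ((a & a | ~d) & (a | ~b) | e) & (a | ~d) & (a | ~b)
    = ((a | ~d) & (a | ~b) | e) & (a | ~d) & (a | ~b)   (idempotence)
    = (a | ~d) & (a | ~b)   (absorption)
    = a | ~d & ~b   (distribution)
Both reduce to a | ~d & ~b, so they are equivalent.

Yes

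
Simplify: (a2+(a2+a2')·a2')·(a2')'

(a2+(a2+a2')·a2')·(a2')'
= (a2+a2')·(a2')'
= (a2')'
= a2

a2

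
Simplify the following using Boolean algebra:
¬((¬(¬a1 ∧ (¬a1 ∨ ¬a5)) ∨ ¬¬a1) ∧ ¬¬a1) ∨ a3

¬((¬(¬a1 ∧ (¬a1 ∨ ¬a5)) ∨ ¬¬a1) ∧ ¬¬a1) ∨ a3
= ¬((¬¬a1 ∨ ¬¬a1) ∧ ¬¬a1) ∨ a3   [absorption]
= ¬(¬¬a1 ∧ ¬¬a1) ∨ a3   [idempotence]
= ¬a1 ∨ ¬a1 ∨ a3   [De Morgan]
= ¬a1 ∨ a3   [idempotence]

¬a1 ∨ a3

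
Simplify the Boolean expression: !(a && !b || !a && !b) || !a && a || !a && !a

!(a && !b || !a && !b) || !a && a || !a && !a
= !!b || !a && a || !a && !a   (distribution)
= !!b || !a   (distribution)
= b || !a   (double negation)

b || !a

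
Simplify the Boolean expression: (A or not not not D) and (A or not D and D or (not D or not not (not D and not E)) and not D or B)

A or not D

(A or not not not D) and (A or not D and D or (not D or not not (not D and not E)) and not D or B)
= (A or not D) and (A or not D and D or (not D or not not (not D and not E)) and not D or B)
= (A or not D) and (A or not D and D or (not D or not D and not E) and not D or B)
= (A or not D) and (A or not D and D or not D and not D or B)
= (A or not D) and (A or not D or B)
= A or not D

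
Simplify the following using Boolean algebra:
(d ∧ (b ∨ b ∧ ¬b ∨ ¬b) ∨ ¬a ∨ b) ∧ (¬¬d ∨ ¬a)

d ∨ ¬a

(d ∧ (b ∨ b ∧ ¬b ∨ ¬b) ∨ ¬a ∨ b) ∧ (¬¬d ∨ ¬a)
= (d ∧ (b ∨ ¬b) ∨ ¬a ∨ b) ∧ (¬¬d ∨ ¬a)   (complement / identity)
= (d ∧ (b ∨ ¬b) ∨ ¬a ∨ b) ∧ (d ∨ ¬a)   (double negation)
= (d ∨ ¬a ∨ b) ∧ (d ∨ ¬a)   (complement / identity)
= d ∨ ¬a   (absorption)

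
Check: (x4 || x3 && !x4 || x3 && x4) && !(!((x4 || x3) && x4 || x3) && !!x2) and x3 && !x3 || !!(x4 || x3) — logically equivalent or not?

E1: (x4 || x3 && !x4 || x3 && x4) && !(!((x4 || x3) && x4 || x3) && !!x2)
    = (x4 || x3) && !(!((x4 || x3) && x4 || x3) && !!x2)   — distribution
    = (x4 || x3) && ((x4 || x3) && x4 || x3 || !x2)   — De Morgan
    = (x4 || x3) && (x4 || x3 || !x2)   — absorption
    = x4 || x3   — absorption
E2: x3 && !x3 || !!(x4 || x3)
    = !!(x4 || x3)   — complement / identity
    = x4 || x3   — double negation
Both reduce to x4 || x3, so they are equivalent.

Yes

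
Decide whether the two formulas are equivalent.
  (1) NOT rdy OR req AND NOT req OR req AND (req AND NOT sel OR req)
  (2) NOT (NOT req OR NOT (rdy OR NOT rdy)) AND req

E1: NOT rdy OR req AND NOT req OR req AND (req AND NOT sel OR req)
    = NOT rdy OR req AND NOT req OR req AND req   (absorption)
    = NOT rdy OR req   (distribution)
E2: NOT (NOT req OR NOT (rdy OR NOT rdy)) AND req
    = req AND (rdy OR NOT rdy) AND req   (De Morgan)
    = req AND req   (complement / identity)
    = req   (idempotence)
These differ: at rdy=0, req=0, sel=0, E1 = 1 but E2 = 0.

No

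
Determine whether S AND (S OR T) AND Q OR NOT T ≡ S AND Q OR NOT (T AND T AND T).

Yes

E1: S AND (S OR T) AND Q OR NOT T
    = S AND Q OR NOT T   [absorption]
E2: S AND Q OR NOT (T AND T AND T)
    = S AND Q OR NOT (T AND T)   [idempotence]
    = S AND Q OR NOT T   [idempotence]
Both reduce to S AND Q OR NOT T, so they are equivalent.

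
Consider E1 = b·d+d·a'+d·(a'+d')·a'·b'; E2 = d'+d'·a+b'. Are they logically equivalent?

E1: b·d+d·a'+d·(a'+d')·a'·b'
    = b·d+d·a'+d·a'·b'   [absorption]
    = b·d+d·a'   [absorption]
    = d·(b+a')   [distribution]
E2: d'+d'·a+b'
    = d'+b'   [absorption]
These differ: at a=1, b=0, d=0, E1 = 0 but E2 = 1.

No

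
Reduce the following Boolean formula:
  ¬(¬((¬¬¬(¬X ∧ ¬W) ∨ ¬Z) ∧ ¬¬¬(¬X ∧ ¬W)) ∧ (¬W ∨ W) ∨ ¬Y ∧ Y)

¬(¬((¬¬¬(¬X ∧ ¬W) ∨ ¬Z) ∧ ¬¬¬(¬X ∧ ¬W)) ∧ (¬W ∨ W) ∨ ¬Y ∧ Y)
= ¬(¬¬¬¬(¬X ∧ ¬W) ∧ (¬W ∨ W) ∨ ¬Y ∧ Y)
= ¬(¬¬¬(X ∨ W) ∧ (¬W ∨ W) ∨ ¬Y ∧ Y)
= ¬(¬¬¬(X ∨ W) ∧ (¬W ∨ W))
= ¬¬¬¬(X ∨ W)
= ¬¬(X ∨ W)
= X ∨ W

X ∨ W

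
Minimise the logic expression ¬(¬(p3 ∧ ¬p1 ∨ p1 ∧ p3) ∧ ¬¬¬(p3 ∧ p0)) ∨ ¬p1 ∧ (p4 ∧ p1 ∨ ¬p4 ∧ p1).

p3

¬(¬(p3 ∧ ¬p1 ∨ p1 ∧ p3) ∧ ¬¬¬(p3 ∧ p0)) ∨ ¬p1 ∧ (p4 ∧ p1 ∨ ¬p4 ∧ p1)
= ¬(¬p3 ∧ ¬¬¬(p3 ∧ p0)) ∨ ¬p1 ∧ (p4 ∧ p1 ∨ ¬p4 ∧ p1)
= ¬(¬p3 ∧ ¬¬¬(p3 ∧ p0)) ∨ ¬p1 ∧ p1
= ¬(¬p3 ∧ ¬(p3 ∧ p0)) ∨ ¬p1 ∧ p1
= ¬(¬p3 ∧ ¬(p3 ∧ p0))
= p3 ∨ p3 ∧ p0
= p3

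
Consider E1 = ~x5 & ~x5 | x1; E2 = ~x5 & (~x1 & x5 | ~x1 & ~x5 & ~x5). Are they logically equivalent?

E1: ~x5 & ~x5 | x1
    = ~x5 | x1
E2: ~x5 & (~x1 & x5 | ~x1 & ~x5 & ~x5)
    = ~x5 & (~x1 & x5 | ~x1 & ~x5)
    = ~x5 & ~x1
These differ: at x1=1, x5=0, E1 = 1 but E2 = 0.

No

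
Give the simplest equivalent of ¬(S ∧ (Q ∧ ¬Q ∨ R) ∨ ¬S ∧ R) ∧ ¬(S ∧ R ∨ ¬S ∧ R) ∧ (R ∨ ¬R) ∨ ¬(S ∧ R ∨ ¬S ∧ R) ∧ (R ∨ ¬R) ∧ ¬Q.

¬R

¬(S ∧ (Q ∧ ¬Q ∨ R) ∨ ¬S ∧ R) ∧ ¬(S ∧ R ∨ ¬S ∧ R) ∧ (R ∨ ¬R) ∨ ¬(S ∧ R ∨ ¬S ∧ R) ∧ (R ∨ ¬R) ∧ ¬Q
= (¬(S ∧ (Q ∧ ¬Q ∨ R) ∨ ¬S ∧ R) ∨ ¬Q) ∧ ¬(S ∧ R ∨ ¬S ∧ R) ∧ (R ∨ ¬R)   (distribution)
= (¬(S ∧ R ∨ ¬S ∧ R) ∨ ¬Q) ∧ ¬(S ∧ R ∨ ¬S ∧ R) ∧ (R ∨ ¬R)   (complement / identity)
= (¬(S ∧ R ∨ ¬S ∧ R) ∨ ¬Q) ∧ ¬(S ∧ R ∨ ¬S ∧ R)   (complement / identity)
= ¬(S ∧ R ∨ ¬S ∧ R)   (absorption)
= ¬R   (distribution)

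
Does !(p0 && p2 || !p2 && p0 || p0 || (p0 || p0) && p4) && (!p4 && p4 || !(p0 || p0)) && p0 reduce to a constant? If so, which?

yes, False

!(p0 && p2 || !p2 && p0 || p0 || (p0 || p0) && p4) && (!p4 && p4 || !(p0 || p0)) && p0
= !(p0 && p2 || !p2 && p0 || p0 || (p0 || p0) && p4) && !(p0 || p0) && p0
= !(p0 || p0 || (p0 || p0) && p4) && !(p0 || p0) && p0
= !(p0 || p0) && !(p0 || p0) && p0
= !(p0 || p0) && p0
= !p0 && p0
= false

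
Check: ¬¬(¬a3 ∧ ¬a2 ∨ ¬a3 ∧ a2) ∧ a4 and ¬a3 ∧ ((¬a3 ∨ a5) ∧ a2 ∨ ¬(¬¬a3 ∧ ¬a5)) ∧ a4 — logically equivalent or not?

E1: ¬¬(¬a3 ∧ ¬a2 ∨ ¬a3 ∧ a2) ∧ a4
    = (¬a3 ∧ ¬a2 ∨ ¬a3 ∧ a2) ∧ a4   (double negation)
    = ¬a3 ∧ a4   (distribution)
E2: ¬a3 ∧ ((¬a3 ∨ a5) ∧ a2 ∨ ¬(¬¬a3 ∧ ¬a5)) ∧ a4
    = ¬a3 ∧ ((¬a3 ∨ a5) ∧ a2 ∨ ¬a3 ∨ a5) ∧ a4   (De Morgan)
    = ¬a3 ∧ (¬a3 ∨ a5) ∧ a4   (absorption)
    = ¬a3 ∧ a4   (absorption)
Both reduce to ¬a3 ∧ a4, so they are equivalent.

Yes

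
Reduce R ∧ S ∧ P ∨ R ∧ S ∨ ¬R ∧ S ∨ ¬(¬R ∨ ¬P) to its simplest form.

R ∧ S ∧ P ∨ R ∧ S ∨ ¬R ∧ S ∨ ¬(¬R ∨ ¬P)
= R ∧ S ∨ ¬R ∧ S ∨ ¬(¬R ∨ ¬P)   (absorption)
= S ∨ ¬(¬R ∨ ¬P)   (distribution)
= S ∨ R ∧ P   (De Morgan)

S ∨ R ∧ P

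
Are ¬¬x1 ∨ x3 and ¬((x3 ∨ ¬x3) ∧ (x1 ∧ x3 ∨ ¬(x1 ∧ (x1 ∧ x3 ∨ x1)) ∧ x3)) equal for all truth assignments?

No

E1: ¬¬x1 ∨ x3
    = x1 ∨ x3
E2: ¬((x3 ∨ ¬x3) ∧ (x1 ∧ x3 ∨ ¬(x1 ∧ (x1 ∧ x3 ∨ x1)) ∧ x3))
    = ¬(x1 ∧ x3 ∨ ¬(x1 ∧ (x1 ∧ x3 ∨ x1)) ∧ x3)
    = ¬(x1 ∧ x3 ∨ ¬(x1 ∧ x1) ∧ x3)
    = ¬(x1 ∧ x3 ∨ ¬x1 ∧ x3)
    = ¬x3
These differ: at x1=0, x3=1, E1 = 1 but E2 = 0.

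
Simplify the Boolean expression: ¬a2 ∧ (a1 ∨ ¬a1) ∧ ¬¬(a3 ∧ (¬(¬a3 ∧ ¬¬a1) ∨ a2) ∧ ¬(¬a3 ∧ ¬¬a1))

¬a2 ∧ a3

¬a2 ∧ (a1 ∨ ¬a1) ∧ ¬¬(a3 ∧ (¬(¬a3 ∧ ¬¬a1) ∨ a2) ∧ ¬(¬a3 ∧ ¬¬a1))
= ¬a2 ∧ (a1 ∨ ¬a1) ∧ ¬¬(a3 ∧ ¬(¬a3 ∧ ¬¬a1))
= ¬a2 ∧ (a1 ∨ ¬a1) ∧ ¬¬(a3 ∧ (a3 ∨ ¬a1))
= ¬a2 ∧ ¬¬(a3 ∧ (a3 ∨ ¬a1))
= ¬a2 ∧ a3 ∧ (a3 ∨ ¬a1)
= ¬a2 ∧ a3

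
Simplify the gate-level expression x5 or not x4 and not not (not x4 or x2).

x5 or not x4

x5 or not x4 and not not (not x4 or x2)
= x5 or not x4 and (not x4 or x2)   — double negation
= x5 or not x4   — absorption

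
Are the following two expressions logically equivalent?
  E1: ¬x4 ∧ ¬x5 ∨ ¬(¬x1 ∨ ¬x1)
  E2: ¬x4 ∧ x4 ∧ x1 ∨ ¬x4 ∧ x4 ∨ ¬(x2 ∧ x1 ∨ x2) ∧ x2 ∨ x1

No

E1: ¬x4 ∧ ¬x5 ∨ ¬(¬x1 ∨ ¬x1)
    = ¬x4 ∧ ¬x5 ∨ ¬¬x1   — idempotence
    = ¬x4 ∧ ¬x5 ∨ x1   — double negation
E2: ¬x4 ∧ x4 ∧ x1 ∨ ¬x4 ∧ x4 ∨ ¬(x2 ∧ x1 ∨ x2) ∧ x2 ∨ x1
    = ¬x4 ∧ x4 ∧ x1 ∨ ¬x4 ∧ x4 ∨ ¬x2 ∧ x2 ∨ x1   — absorption
    = ¬x4 ∧ x4 ∨ ¬x2 ∧ x2 ∨ x1   — absorption
    = ¬x2 ∧ x2 ∨ x1   — complement / identity
    = x1   — complement / identity
These differ: at x1=0, x2=0, x4=0, x5=0, E1 = 1 but E2 = 0.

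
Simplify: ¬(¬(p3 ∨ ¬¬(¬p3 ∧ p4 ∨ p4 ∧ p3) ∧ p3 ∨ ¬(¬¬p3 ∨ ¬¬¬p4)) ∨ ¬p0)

¬(¬(p3 ∨ ¬¬(¬p3 ∧ p4 ∨ p4 ∧ p3) ∧ p3 ∨ ¬(¬¬p3 ∨ ¬¬¬p4)) ∨ ¬p0)
= (p3 ∨ ¬¬(¬p3 ∧ p4 ∨ p4 ∧ p3) ∧ p3 ∨ ¬(¬¬p3 ∨ ¬¬¬p4)) ∧ p0   (De Morgan)
= (p3 ∨ ¬¬(¬p3 ∧ p4 ∨ p4 ∧ p3) ∧ p3 ∨ ¬p3 ∧ ¬¬p4) ∧ p0   (De Morgan)
= (p3 ∨ ¬¬p4 ∧ p3 ∨ ¬p3 ∧ ¬¬p4) ∧ p0   (distribution)
= (p3 ∨ ¬¬p4) ∧ p0   (distribution)
= (p3 ∨ p4) ∧ p0   (double negation)

(p3 ∨ p4) ∧ p0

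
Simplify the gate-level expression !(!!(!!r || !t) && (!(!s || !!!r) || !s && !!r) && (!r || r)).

!(!!(!!r || !t) && (!(!s || !!!r) || !s && !!r) && (!r || r))
= !(!!(!!r || !t) && (s && !!r || !s && !!r) && (!r || r))
= !(!!(!!r || !t) && !!r && (!r || r))
= !(!!(!!r || !t) && !!r)
= !((!!r || !t) && !!r)
= !!!r
= !r

!r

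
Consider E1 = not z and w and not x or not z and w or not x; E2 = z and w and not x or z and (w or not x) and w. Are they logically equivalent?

No

E1: not z and w and not x or not z and w or not x
    = not z and w or not x   — absorption
E2: z and w and not x or z and (w or not x) and w
    = z and w and not x or z and w   — absorption
    = z and w   — absorption
These differ: at w=1, x=0, z=0, E1 = 1 but E2 = 0.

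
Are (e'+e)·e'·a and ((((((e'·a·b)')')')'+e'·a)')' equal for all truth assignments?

Yes

E1: (e'+e)·e'·a
    = e'·a   (complement / identity)
E2: ((((((e'·a·b)')')')'+e'·a)')'
    = ((((e'·a·b)')'+e'·a)')'   (double negation)
    = ((e'·a·b)')'+e'·a   (double negation)
    = e'·a·b+e'·a   (double negation)
    = e'·a   (absorption)
Both reduce to e'·a, so they are equivalent.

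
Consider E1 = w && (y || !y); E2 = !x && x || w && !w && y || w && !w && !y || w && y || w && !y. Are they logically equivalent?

E1: w && (y || !y)
    = w   — complement / identity
E2: !x && x || w && !w && y || w && !w && !y || w && y || w && !y
    = !x && x || w && !w || w && y || w && !y   — distribution
    = !x && x || w && y || w && !y   — complement / identity
    = w && y || w && !y   — complement / identity
    = w   — distribution
Both reduce to w, so they are equivalent.

Yes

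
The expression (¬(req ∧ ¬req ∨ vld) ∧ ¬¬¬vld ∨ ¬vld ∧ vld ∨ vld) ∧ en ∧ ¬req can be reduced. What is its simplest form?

(¬(req ∧ ¬req ∨ vld) ∧ ¬¬¬vld ∨ ¬vld ∧ vld ∨ vld) ∧ en ∧ ¬req
= (¬vld ∧ ¬¬¬vld ∨ ¬vld ∧ vld ∨ vld) ∧ en ∧ ¬req   — complement / identity
= (¬vld ∧ ¬vld ∨ ¬vld ∧ vld ∨ vld) ∧ en ∧ ¬req   — double negation
= (¬vld ∨ vld) ∧ en ∧ ¬req   — distribution
= en ∧ ¬req   — complement / identity

en ∧ ¬req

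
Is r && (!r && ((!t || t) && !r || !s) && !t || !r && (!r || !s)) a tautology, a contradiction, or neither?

r && (!r && ((!t || t) && !r || !s) && !t || !r && (!r || !s))
= r && (!r && (!r || !s) && !t || !r && (!r || !s))   (complement / identity)
= r && !r && (!r || !s)   (absorption)
= r && !r   (absorption)
= false   (complement)

contradiction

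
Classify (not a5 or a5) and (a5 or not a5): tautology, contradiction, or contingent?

(not a5 or a5) and (a5 or not a5)
= not a5 or a5   (complement / identity)
= True   (complement)

tautology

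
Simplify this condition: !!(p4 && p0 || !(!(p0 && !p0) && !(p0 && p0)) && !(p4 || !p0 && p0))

p0

!!(p4 && p0 || !(!(p0 && !p0) && !(p0 && p0)) && !(p4 || !p0 && p0))
= !!(p4 && p0 || (p0 && !p0 || p0 && p0) && !(p4 || !p0 && p0))   [De Morgan]
= !!(p4 && p0 || (p0 && !p0 || p0 && p0) && !p4)   [complement / identity]
= !!(p4 && p0 || p0 && !p4)   [distribution]
= !!p0   [distribution]
= p0   [double negation]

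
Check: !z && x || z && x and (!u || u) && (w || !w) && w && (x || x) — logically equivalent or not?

E1: !z && x || z && x
    = x   [distribution]
E2: (!u || u) && (w || !w) && w && (x || x)
    = (w || !w) && w && (x || x)   [complement / identity]
    = (w || !w) && w && x   [idempotence]
    = w && x   [complement / identity]
These differ: at u=0, w=0, x=1, z=0, E1 = 1 but E2 = 0.

No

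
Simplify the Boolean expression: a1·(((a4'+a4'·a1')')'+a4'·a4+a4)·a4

a1·(((a4'+a4'·a1')')'+a4'·a4+a4)·a4
= a1·(((a4'+a4'·a1')')'+a4)·a4   — complement / identity
= a1·(a4'+a4'·a1'+a4)·a4   — double negation
= a1·(a4'+a4)·a4   — absorption
= a1·a4   — complement / identity

a1·a4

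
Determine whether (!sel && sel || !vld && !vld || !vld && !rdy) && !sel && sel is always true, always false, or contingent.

(!sel && sel || !vld && !vld || !vld && !rdy) && !sel && sel
= (!sel && sel || (!vld || !rdy) && !vld) && !sel && sel   — distribution
= (!sel && sel || !vld) && !sel && sel   — absorption
= !sel && sel   — absorption
= false   — complement

always false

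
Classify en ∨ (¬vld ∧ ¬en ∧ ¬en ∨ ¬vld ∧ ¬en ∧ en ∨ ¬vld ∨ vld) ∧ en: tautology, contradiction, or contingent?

en ∨ (¬vld ∧ ¬en ∧ ¬en ∨ ¬vld ∧ ¬en ∧ en ∨ ¬vld ∨ vld) ∧ en
= en ∨ (¬vld ∧ ¬en ∨ ¬vld ∨ vld) ∧ en   [distribution]
= en ∨ (¬vld ∨ vld) ∧ en   [absorption]
= en ∨ en   [complement / identity]
= en   [idempotence]
This depends on en, so it is not a constant.

contingent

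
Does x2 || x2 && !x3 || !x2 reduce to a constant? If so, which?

yes, True

x2 || x2 && !x3 || !x2
= x2 || !x2
= true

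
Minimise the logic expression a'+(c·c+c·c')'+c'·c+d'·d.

a'+(c·c+c·c')'+c'·c+d'·d
= a'+c'+c'·c+d'·d
= a'+c'+d'·d
= a'+c'

a'+c'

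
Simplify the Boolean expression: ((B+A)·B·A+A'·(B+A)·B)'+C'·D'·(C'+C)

B'+C'·D'

((B+A)·B·A+A'·(B+A)·B)'+C'·D'·(C'+C)
= ((B+A)·B)'+C'·D'·(C'+C)   (distribution)
= ((B+A)·B)'+C'·D'   (complement / identity)
= B'+C'·D'   (absorption)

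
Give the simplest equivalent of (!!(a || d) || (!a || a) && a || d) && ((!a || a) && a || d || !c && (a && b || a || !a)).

a || d

(!!(a || d) || (!a || a) && a || d) && ((!a || a) && a || d || !c && (a && b || a || !a))
= (!a || a) && a || d || !!(a || d) && !c && (a && b || a || !a)   (distribution)
= a || d || !!(a || d) && !c && (a && b || a || !a)   (complement / identity)
= a || d || !!(a || d) && !c && (a || !a)   (absorption)
= a || d || (a || d) && !c && (a || !a)   (double negation)
= a || d || (a || d) && !c   (complement / identity)
= a || d   (absorption)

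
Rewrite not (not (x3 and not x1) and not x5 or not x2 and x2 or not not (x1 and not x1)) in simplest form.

not (not (x3 and not x1) and not x5 or not x2 and x2 or not not (x1 and not x1))
= not (not (x3 and not x1) and not x5 or not not (x1 and not x1))   — complement / identity
= not (not (x3 and not x1) and not x5 or x1 and not x1)   — double negation
= not (not (x3 and not x1) and not x5)   — complement / identity
= x3 and not x1 or x5   — De Morgan

x3 and not x1 or x5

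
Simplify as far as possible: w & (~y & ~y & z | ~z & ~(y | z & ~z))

w & (~y & ~y & z | ~z & ~(y | z & ~z))
= w & (~y & ~y & z | ~z & ~y)   (complement / identity)
= w & (~y & z | ~z & ~y)   (idempotence)
= w & ~y   (distribution)

w & ~y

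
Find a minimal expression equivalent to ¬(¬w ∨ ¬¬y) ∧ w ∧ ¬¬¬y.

¬(¬w ∨ ¬¬y) ∧ w ∧ ¬¬¬y
= w ∧ ¬y ∧ w ∧ ¬¬¬y   — De Morgan
= w ∧ ¬y ∧ w ∧ ¬y   — double negation
= w ∧ ¬y   — idempotence

w ∧ ¬y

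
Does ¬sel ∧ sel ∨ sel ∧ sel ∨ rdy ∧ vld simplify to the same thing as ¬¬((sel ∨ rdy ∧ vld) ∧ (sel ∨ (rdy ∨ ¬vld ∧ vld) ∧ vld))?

Yes

E1: ¬sel ∧ sel ∨ sel ∧ sel ∨ rdy ∧ vld
    = sel ∨ rdy ∧ vld   [distribution]
E2: ¬¬((sel ∨ rdy ∧ vld) ∧ (sel ∨ (rdy ∨ ¬vld ∧ vld) ∧ vld))
    = (sel ∨ rdy ∧ vld) ∧ (sel ∨ (rdy ∨ ¬vld ∧ vld) ∧ vld)   [double negation]
    = (sel ∨ rdy ∧ vld) ∧ (sel ∨ rdy ∧ vld)   [complement / identity]
    = sel ∨ rdy ∧ vld   [idempotence]
Both reduce to sel ∨ rdy ∧ vld, so they are equivalent.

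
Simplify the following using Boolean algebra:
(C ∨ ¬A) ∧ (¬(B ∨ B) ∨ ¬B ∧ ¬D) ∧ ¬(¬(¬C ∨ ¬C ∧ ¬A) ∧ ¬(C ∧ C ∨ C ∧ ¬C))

(C ∨ ¬A) ∧ ¬B

(C ∨ ¬A) ∧ (¬(B ∨ B) ∨ ¬B ∧ ¬D) ∧ ¬(¬(¬C ∨ ¬C ∧ ¬A) ∧ ¬(C ∧ C ∨ C ∧ ¬C))
= (C ∨ ¬A) ∧ (¬(B ∨ B) ∨ ¬B ∧ ¬D) ∧ ¬(¬¬C ∧ ¬(C ∧ C ∨ C ∧ ¬C))   (absorption)
= (C ∨ ¬A) ∧ (¬(B ∨ B) ∨ ¬B ∧ ¬D) ∧ (¬C ∨ C ∧ C ∨ C ∧ ¬C)   (De Morgan)
= (C ∨ ¬A) ∧ (¬(B ∨ B) ∨ ¬B ∧ ¬D) ∧ (¬C ∨ C)   (distribution)
= (C ∨ ¬A) ∧ (¬(B ∨ B) ∨ ¬B ∧ ¬D)   (complement / identity)
= (C ∨ ¬A) ∧ (¬B ∨ ¬B ∧ ¬D)   (idempotence)
= (C ∨ ¬A) ∧ ¬B   (absorption)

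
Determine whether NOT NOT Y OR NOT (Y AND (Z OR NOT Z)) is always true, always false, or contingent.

NOT NOT Y OR NOT (Y AND (Z OR NOT Z))
= NOT NOT Y OR NOT Y   — complement / identity
= Y OR NOT Y   — double negation
= TRUE   — complement

always true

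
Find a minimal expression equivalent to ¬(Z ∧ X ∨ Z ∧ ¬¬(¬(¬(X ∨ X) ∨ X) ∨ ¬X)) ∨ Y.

¬Z ∨ Y

¬(Z ∧ X ∨ Z ∧ ¬¬(¬(¬(X ∨ X) ∨ X) ∨ ¬X)) ∨ Y
= ¬(Z ∧ X ∨ Z ∧ ¬((¬(X ∨ X) ∨ X) ∧ X)) ∨ Y   (De Morgan)
= ¬(Z ∧ X ∨ Z ∧ ¬((¬X ∨ X) ∧ X)) ∨ Y   (idempotence)
= ¬(Z ∧ X ∨ Z ∧ ¬X) ∨ Y   (complement / identity)
= ¬Z ∨ Y   (distribution)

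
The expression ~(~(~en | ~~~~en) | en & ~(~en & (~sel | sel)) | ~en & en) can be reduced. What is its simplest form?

~(~(~en | ~~~~en) | en & ~(~en & (~sel | sel)) | ~en & en)
= ~(~(~en | ~~~~en) | en & ~~en | ~en & en)   [complement / identity]
= ~(~(~en | ~~en) | en & ~~en | ~en & en)   [double negation]
= ~(~(~en | ~~en) | en & en | ~en & en)   [double negation]
= ~(~(~en | ~~en) | en & en)   [complement / identity]
= ~(en & ~en | en & en)   [De Morgan]
= ~en   [distribution]

~en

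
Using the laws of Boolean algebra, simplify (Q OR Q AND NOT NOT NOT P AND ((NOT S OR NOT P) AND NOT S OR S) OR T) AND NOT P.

(Q OR Q AND NOT NOT NOT P AND ((NOT S OR NOT P) AND NOT S OR S) OR T) AND NOT P
= (Q OR Q AND NOT P AND ((NOT S OR NOT P) AND NOT S OR S) OR T) AND NOT P
= (Q OR Q AND NOT P AND (NOT S OR S) OR T) AND NOT P
= (Q OR Q AND NOT P OR T) AND NOT P
= (Q OR T) AND NOT P

(Q OR T) AND NOT P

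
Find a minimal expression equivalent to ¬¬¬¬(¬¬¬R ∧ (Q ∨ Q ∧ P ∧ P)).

¬R ∧ Q

¬¬¬¬(¬¬¬R ∧ (Q ∨ Q ∧ P ∧ P))
= ¬¬(¬¬¬R ∧ (Q ∨ Q ∧ P ∧ P))   — double negation
= ¬¬¬R ∧ (Q ∨ Q ∧ P ∧ P)   — double negation
= ¬R ∧ (Q ∨ Q ∧ P ∧ P)   — double negation
= ¬R ∧ (Q ∨ Q ∧ P)   — idempotence
= ¬R ∧ Q   — absorption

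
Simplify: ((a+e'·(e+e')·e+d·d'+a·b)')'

a

((a+e'·(e+e')·e+d·d'+a·b)')'
= ((a+e'·e+d·d'+a·b)')'   — complement / identity
= ((a+d·d'+a·b)')'   — complement / identity
= ((a+a·b)')'   — complement / identity
= (a')'   — absorption
= a   — double negation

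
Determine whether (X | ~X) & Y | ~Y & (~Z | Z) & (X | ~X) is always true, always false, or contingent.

always true

(X | ~X) & Y | ~Y & (~Z | Z) & (X | ~X)
= (X | ~X) & Y | ~Y & (X | ~X)   (complement / identity)
= X | ~X   (distribution)
= 1   (complement)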